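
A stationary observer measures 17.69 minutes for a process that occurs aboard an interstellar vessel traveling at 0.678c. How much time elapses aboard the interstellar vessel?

Dilated time Δt = 17.69 minutes
γ = 1/√(1 - 0.678²) = 1.3604
Δt₀ = Δt/γ = 17.69/1.3604 = 13.00 minutes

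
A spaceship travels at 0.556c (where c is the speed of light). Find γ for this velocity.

v/c = 0.556, so (v/c)² = 0.309136
1 - (v/c)² = 0.690864
γ = 1/√(0.690864) = 1.203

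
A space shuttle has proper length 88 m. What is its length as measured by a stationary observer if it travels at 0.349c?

Proper length L₀ = 88 m
γ = 1/√(1 - 0.349²) = 1.067
L = L₀/γ = 88/1.067 = 82.47 m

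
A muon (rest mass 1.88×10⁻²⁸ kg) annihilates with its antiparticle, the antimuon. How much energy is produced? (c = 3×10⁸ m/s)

Both particles have the same rest mass, so total mass = 2m
E = 2m·c² = 2 × 1.88×10⁻²⁸ × (3×10⁸)²
= 2 × 1.88×10⁻²⁸ × 9×10¹⁶
= 3.384×10⁻¹¹ J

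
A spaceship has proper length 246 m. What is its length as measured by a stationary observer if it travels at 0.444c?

Proper length L₀ = 246 m
γ = 1/√(1 - 0.444²) = 1.116
L = L₀/γ = 246/1.116 = 220.4 m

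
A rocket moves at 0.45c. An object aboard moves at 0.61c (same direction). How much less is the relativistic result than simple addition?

Classical: u' + v = 0.61 + 0.45 = 1.06c
Relativistic: u = (0.61 + 0.45)/(1 + 0.2745) = 1.06/1.2745 = 0.8317c
Difference: 1.06 - 0.8317 = 0.2283c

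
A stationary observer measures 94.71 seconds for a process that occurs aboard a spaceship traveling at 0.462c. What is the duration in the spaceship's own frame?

Dilated time Δt = 94.71 seconds
γ = 1/√(1 - 0.462²) = 1.1275
Δt₀ = Δt/γ = 94.71/1.1275 = 84.00 seconds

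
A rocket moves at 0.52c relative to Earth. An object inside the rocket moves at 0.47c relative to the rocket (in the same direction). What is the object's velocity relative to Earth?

u = (u' + v)/(1 + u'v/c²)
Numerator: 0.47 + 0.52 = 0.99
Denominator: 1 + 0.2444 = 1.2444
u = 0.99/1.2444 = 0.7956c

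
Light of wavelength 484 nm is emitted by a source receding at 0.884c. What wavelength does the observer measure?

β = 0.884
Wavelength Doppler factor = √(1.884/0.116) = √(16.24) = 4.030
λ_obs = 484 × 4.030 = 1951 nm (redshift)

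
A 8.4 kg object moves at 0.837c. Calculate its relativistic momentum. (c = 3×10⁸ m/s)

γ = 1/√(1 - 0.837²) = 1.8275
v = 0.837 × 3×10⁸ = 2.511×10⁸ m/s
p = γmv = 1.8275 × 8.4 × 2.511×10⁸ = 3.855×10⁹ kg·m/s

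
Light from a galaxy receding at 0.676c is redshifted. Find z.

β = 0.676
(1+β)/(1-β) = 1.676/0.324 = 5.173
√(5.173) = 2.274
z = 2.274 - 1 = 1.274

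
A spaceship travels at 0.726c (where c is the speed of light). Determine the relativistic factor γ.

v/c = 0.726, so (v/c)² = 0.527076
1 - (v/c)² = 0.472924
γ = 1/√(0.472924) = 1.454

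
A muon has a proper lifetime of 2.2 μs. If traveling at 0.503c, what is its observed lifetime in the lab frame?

Proper lifetime τ₀ = 2.2 μs
γ = 1/√(1 - 0.503²) = 1.157
τ = γτ₀ = 1.157 × 2.2 μs = 2.545 μs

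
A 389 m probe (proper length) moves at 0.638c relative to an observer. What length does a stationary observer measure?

Proper length L₀ = 389 m
γ = 1/√(1 - 0.638²) = 1.299
L = L₀/γ = 389/1.299 = 299.5 m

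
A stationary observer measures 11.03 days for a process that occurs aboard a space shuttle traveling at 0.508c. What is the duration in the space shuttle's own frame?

Dilated time Δt = 11.03 days
γ = 1/√(1 - 0.508²) = 1.16096
Δt₀ = Δt/γ = 11.03/1.16096 = 9.501 days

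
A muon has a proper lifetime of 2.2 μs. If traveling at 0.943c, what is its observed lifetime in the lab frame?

Proper lifetime τ₀ = 2.2 μs
γ = 1/√(1 - 0.943²) = 3.005
τ = γτ₀ = 3.005 × 2.2 μs = 6.611 μs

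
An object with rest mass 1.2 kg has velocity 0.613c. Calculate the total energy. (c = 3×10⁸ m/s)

γ = 1/√(1 - 0.613²) = 1.266
mc² = 1.2 × (3×10⁸)² = 1.080×10¹⁷ J
E = γmc² = 1.266 × 1.080×10¹⁷ = 1.367×10¹⁷ J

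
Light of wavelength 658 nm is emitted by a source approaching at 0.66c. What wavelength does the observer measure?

β = 0.66
Wavelength Doppler factor = √(0.34/1.66) = √(0.20482) = 0.4526
λ_obs = 658 × 0.4526 = 297.8 nm (blueshift)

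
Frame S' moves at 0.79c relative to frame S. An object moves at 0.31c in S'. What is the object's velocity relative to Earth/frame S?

u = (u' + v)/(1 + u'v/c²)
Numerator: 0.31 + 0.79 = 1.1
Denominator: 1 + 0.2449 = 1.2449
u = 1.1/1.2449 = 0.8836c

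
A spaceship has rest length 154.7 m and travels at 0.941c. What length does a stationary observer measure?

Proper length L₀ = 154.7 m
γ = 1/√(1 - 0.941²) = 2.955
L = L₀/γ = 154.7/2.955 = 52.35 m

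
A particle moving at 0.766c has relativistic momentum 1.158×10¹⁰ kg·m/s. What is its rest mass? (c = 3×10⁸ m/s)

γ = 1/√(1 - 0.766²) = 1.556
v = 0.766 × 3×10⁸ = 2.298×10⁸ m/s
m = p/(γv) = 1.158×10¹⁰/(1.556 × 2.298×10⁸) = 32.39 kg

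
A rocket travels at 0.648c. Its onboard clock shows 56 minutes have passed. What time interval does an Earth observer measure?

Proper time Δt₀ = 56 minutes
γ = 1/√(1 - 0.648²) = 1.313
Δt = γΔt₀ = 1.313 × 56 = 73.53 minutes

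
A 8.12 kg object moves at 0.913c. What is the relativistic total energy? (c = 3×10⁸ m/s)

γ = 1/√(1 - 0.913²) = 2.451
mc² = 8.12 × (3×10⁸)² = 7.308×10¹⁷ J
E = γmc² = 2.451 × 7.308×10¹⁷ = 1.791×10¹⁸ J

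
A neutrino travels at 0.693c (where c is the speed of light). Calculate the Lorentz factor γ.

v/c = 0.693, so (v/c)² = 0.480249
1 - (v/c)² = 0.519751
γ = 1/√(0.519751) = 1.387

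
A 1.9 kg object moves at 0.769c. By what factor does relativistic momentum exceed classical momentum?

p_rel = γmv, p_class = mv
Ratio = γ = 1/√(1 - 0.769²) = 1.564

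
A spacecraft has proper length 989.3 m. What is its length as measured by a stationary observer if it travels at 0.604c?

Proper length L₀ = 989.3 m
γ = 1/√(1 - 0.604²) = 1.2547
L = L₀/γ = 989.3/1.2547 = 788.5 m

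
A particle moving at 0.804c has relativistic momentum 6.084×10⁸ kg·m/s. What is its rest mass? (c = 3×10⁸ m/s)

γ = 1/√(1 - 0.804²) = 1.682
v = 0.804 × 3×10⁸ = 2.412×10⁸ m/s
m = p/(γv) = 6.084×10⁸/(1.682 × 2.412×10⁸) = 1.500 kg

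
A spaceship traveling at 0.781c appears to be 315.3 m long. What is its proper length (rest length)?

Contracted length L = 315.3 m
γ = 1/√(1 - 0.781²) = 1.6012
L₀ = γL = 1.6012 × 315.3 = 504.9 m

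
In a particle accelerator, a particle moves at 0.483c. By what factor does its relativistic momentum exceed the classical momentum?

p_rel = γmv, p_class = mv
Ratio = γ = 1/√(1 - 0.483²)
= 1/√(0.766711) = 1.142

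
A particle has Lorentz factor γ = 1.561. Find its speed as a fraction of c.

From γ = 1/√(1 - v²/c²):
1/γ² = 1/1.561² = 0.4104
v²/c² = 1 - 0.4104 = 0.5896
v/c = √(0.5896) = 0.7679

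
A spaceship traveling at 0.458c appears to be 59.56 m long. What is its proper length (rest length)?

Contracted length L = 59.56 m
γ = 1/√(1 - 0.458²) = 1.1249
L₀ = γL = 1.1249 × 59.56 = 67.00 m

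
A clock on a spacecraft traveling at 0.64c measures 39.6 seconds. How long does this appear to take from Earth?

Proper time Δt₀ = 39.6 seconds
γ = 1/√(1 - 0.64²) = 1.3014
Δt = γΔt₀ = 1.3014 × 39.6 = 51.54 seconds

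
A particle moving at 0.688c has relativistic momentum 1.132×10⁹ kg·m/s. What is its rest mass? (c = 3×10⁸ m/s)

γ = 1/√(1 - 0.688²) = 1.378
v = 0.688 × 3×10⁸ = 2.064×10⁸ m/s
m = p/(γv) = 1.132×10⁹/(1.378 × 2.064×10⁸) = 3.980 kg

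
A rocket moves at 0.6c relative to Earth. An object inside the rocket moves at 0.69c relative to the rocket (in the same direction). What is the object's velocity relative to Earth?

u = (u' + v)/(1 + u'v/c²)
Numerator: 0.69 + 0.6 = 1.29
Denominator: 1 + 0.414 = 1.414
u = 1.29/1.414 = 0.9123c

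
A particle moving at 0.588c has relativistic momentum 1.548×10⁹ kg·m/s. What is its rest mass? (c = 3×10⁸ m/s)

γ = 1/√(1 - 0.588²) = 1.2363
v = 0.588 × 3×10⁸ = 1.764×10⁸ m/s
m = p/(γv) = 1.548×10⁹/(1.2363 × 1.764×10⁸) = 7.098 kg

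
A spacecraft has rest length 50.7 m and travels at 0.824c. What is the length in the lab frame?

Proper length L₀ = 50.7 m
γ = 1/√(1 - 0.824²) = 1.765
L = L₀/γ = 50.7/1.765 = 28.73 m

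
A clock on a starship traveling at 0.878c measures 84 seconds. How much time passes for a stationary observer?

Proper time Δt₀ = 84 seconds
γ = 1/√(1 - 0.878²) = 2.089
Δt = γΔt₀ = 2.089 × 84 = 175.5 seconds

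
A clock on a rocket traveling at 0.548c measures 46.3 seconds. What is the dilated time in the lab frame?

Proper time Δt₀ = 46.3 seconds
γ = 1/√(1 - 0.548²) = 1.1955
Δt = γΔt₀ = 1.1955 × 46.3 = 55.35 seconds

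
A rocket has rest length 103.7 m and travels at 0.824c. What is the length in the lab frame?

Proper length L₀ = 103.7 m
γ = 1/√(1 - 0.824²) = 1.7649
L = L₀/γ = 103.7/1.7649 = 58.76 m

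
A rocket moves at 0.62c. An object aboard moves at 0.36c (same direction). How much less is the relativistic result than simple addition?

Classical: u' + v = 0.36 + 0.62 = 0.98c
Relativistic: u = (0.36 + 0.62)/(1 + 0.2232) = 0.98/1.2232 = 0.8012c
Difference: 0.98 - 0.8012 = 0.1788c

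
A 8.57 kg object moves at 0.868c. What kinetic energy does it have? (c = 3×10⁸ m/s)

γ = 1/√(1 - 0.868²) = 2.01384
γ - 1 = 1.01384
KE = (γ-1)mc² = 1.01384 × 8.57 × (3×10⁸)² = 7.820×10¹⁷ J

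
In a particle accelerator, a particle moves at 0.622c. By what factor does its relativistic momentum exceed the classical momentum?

p_rel = γmv, p_class = mv
Ratio = γ = 1/√(1 - 0.622²)
= 1/√(0.613116) = 1.277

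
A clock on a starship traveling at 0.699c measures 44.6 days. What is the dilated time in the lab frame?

Proper time Δt₀ = 44.6 days
γ = 1/√(1 - 0.699²) = 1.3984
Δt = γΔt₀ = 1.3984 × 44.6 = 62.37 days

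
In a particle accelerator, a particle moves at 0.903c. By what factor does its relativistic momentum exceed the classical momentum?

p_rel = γmv, p_class = mv
Ratio = γ = 1/√(1 - 0.903²)
= 1/√(0.184591) = 2.328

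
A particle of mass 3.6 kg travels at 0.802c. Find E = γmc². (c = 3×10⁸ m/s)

γ = 1/√(1 - 0.802²) = 1.674
mc² = 3.6 × (3×10⁸)² = 3.240×10¹⁷ J
E = γmc² = 1.674 × 3.240×10¹⁷ = 5.424×10¹⁷ J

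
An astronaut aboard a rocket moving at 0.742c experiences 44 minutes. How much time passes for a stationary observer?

Proper time Δt₀ = 44 minutes
γ = 1/√(1 - 0.742²) = 1.4916
Δt = γΔt₀ = 1.4916 × 44 = 65.63 minutes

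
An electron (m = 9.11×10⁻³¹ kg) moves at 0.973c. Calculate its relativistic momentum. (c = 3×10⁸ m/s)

γ = 1/√(1 - 0.973²) = 4.333
v = 0.973 × 3×10⁸ = 2.919×10⁸ m/s
p = γmv = 4.333 × 9.11×10⁻³¹ × 2.919×10⁸ = 1.152×10⁻²¹ kg·m/s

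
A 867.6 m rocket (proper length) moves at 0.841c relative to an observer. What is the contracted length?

Proper length L₀ = 867.6 m
γ = 1/√(1 - 0.841²) = 1.8483
L = L₀/γ = 867.6/1.8483 = 469.4 m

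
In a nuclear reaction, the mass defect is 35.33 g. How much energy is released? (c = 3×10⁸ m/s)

Convert mass defect: Δm = 35.33 g = 0.03533 kg
E = Δm·c² = 0.03533 × (3×10⁸)²
= 0.03533 × 9×10¹⁶ = 3.180×10¹⁵ J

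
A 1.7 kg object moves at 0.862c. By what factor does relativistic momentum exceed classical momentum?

p_rel = γmv, p_class = mv
Ratio = γ = 1/√(1 - 0.862²) = 1.973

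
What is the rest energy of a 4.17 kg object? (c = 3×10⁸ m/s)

c² = (3×10⁸)² = 9.000×10¹⁶ m²/s²
E₀ = mc² = 4.17 × 9.000×10¹⁶ = 3.753×10¹⁷ J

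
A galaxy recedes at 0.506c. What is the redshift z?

β = 0.506
(1+β)/(1-β) = 1.506/0.494 = 3.049
√(3.049) = 1.746
z = 1.746 - 1 = 0.7460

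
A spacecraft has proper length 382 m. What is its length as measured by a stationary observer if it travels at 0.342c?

Proper length L₀ = 382 m
γ = 1/√(1 - 0.342²) = 1.064
L = L₀/γ = 382/1.064 = 359.0 m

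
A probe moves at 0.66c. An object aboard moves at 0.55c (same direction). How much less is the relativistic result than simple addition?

Classical: u' + v = 0.55 + 0.66 = 1.21c
Relativistic: u = (0.55 + 0.66)/(1 + 0.363) = 1.21/1.363 = 0.8877c
Difference: 1.21 - 0.8877 = 0.3223c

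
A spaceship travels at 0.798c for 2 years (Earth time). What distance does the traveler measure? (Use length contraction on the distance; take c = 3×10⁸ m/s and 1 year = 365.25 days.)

Earth distance: d = v × t = 0.798c × 2 yr = 1.5110×10¹⁶ m
γ = 1.6593
d' = d/γ = 1.5110×10¹⁶/1.6593 = 9.106×10¹⁵ m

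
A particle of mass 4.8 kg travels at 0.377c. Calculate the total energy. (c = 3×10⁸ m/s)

γ = 1/√(1 - 0.377²) = 1.0797
mc² = 4.8 × (3×10⁸)² = 4.320×10¹⁷ J
E = γmc² = 1.0797 × 4.320×10¹⁷ = 4.664×10¹⁷ J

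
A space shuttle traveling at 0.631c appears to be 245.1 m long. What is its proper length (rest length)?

Contracted length L = 245.1 m
γ = 1/√(1 - 0.631²) = 1.289
L₀ = γL = 1.289 × 245.1 = 315.9 m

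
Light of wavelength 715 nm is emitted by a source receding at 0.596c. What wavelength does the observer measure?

β = 0.596
Wavelength Doppler factor = √(1.596/0.404) = √(3.9505) = 1.988
λ_obs = 715 × 1.988 = 1421 nm (redshift)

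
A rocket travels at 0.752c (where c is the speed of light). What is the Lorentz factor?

v/c = 0.752, so (v/c)² = 0.565504
1 - (v/c)² = 0.434496
γ = 1/√(0.434496) = 1.517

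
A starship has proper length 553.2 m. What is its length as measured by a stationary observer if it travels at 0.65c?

Proper length L₀ = 553.2 m
γ = 1/√(1 - 0.65²) = 1.316
L = L₀/γ = 553.2/1.316 = 420.4 m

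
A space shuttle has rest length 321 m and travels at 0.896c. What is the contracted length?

Proper length L₀ = 321 m
γ = 1/√(1 - 0.896²) = 2.252
L = L₀/γ = 321/2.252 = 142.5 m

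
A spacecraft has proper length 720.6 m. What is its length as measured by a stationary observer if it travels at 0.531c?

Proper length L₀ = 720.6 m
γ = 1/√(1 - 0.531²) = 1.1801
L = L₀/γ = 720.6/1.1801 = 610.6 m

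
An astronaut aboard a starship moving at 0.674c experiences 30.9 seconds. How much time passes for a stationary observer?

Proper time Δt₀ = 30.9 seconds
γ = 1/√(1 - 0.674²) = 1.3537
Δt = γΔt₀ = 1.3537 × 30.9 = 41.83 seconds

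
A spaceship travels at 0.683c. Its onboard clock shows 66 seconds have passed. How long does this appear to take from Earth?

Proper time Δt₀ = 66 seconds
γ = 1/√(1 - 0.683²) = 1.3691
Δt = γΔt₀ = 1.3691 × 66 = 90.36 seconds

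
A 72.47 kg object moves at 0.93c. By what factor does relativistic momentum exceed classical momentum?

p_rel = γmv, p_class = mv
Ratio = γ = 1/√(1 - 0.93²) = 2.721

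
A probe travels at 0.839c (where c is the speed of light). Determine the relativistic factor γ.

v/c = 0.839, so (v/c)² = 0.703921
1 - (v/c)² = 0.296079
γ = 1/√(0.296079) = 1.838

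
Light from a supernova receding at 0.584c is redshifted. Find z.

β = 0.584
(1+β)/(1-β) = 1.584/0.416 = 3.8077
√(3.8077) = 1.9513
z = 1.9513 - 1 = 0.9513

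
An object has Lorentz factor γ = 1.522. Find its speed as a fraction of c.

From γ = 1/√(1 - v²/c²):
1/γ² = 1/1.522² = 0.4317
v²/c² = 1 - 0.4317 = 0.5683
v/c = √(0.5683) = 0.7539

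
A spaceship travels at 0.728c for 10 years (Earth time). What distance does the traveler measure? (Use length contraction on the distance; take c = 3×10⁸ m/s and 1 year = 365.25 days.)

Earth distance: d = v × t = 0.728c × 10 yr = 6.8922×10¹⁶ m
γ = 1.4586
d' = d/γ = 6.8922×10¹⁶/1.4586 = 4.725×10¹⁶ m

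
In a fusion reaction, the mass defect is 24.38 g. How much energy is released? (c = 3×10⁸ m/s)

Convert mass defect: Δm = 24.38 g = 0.02438 kg
E = Δm·c² = 0.02438 × (3×10⁸)²
= 0.02438 × 9×10¹⁶ = 2.194×10¹⁵ J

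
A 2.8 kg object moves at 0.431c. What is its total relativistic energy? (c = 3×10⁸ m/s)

γ = 1/√(1 - 0.431²) = 1.1082
mc² = 2.8 × (3×10⁸)² = 2.520×10¹⁷ J
E = γmc² = 1.1082 × 2.520×10¹⁷ = 2.793×10¹⁷ J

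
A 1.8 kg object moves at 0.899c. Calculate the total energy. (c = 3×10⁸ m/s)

γ = 1/√(1 - 0.899²) = 2.2834
mc² = 1.8 × (3×10⁸)² = 1.620×10¹⁷ J
E = γmc² = 2.2834 × 1.620×10¹⁷ = 3.699×10¹⁷ J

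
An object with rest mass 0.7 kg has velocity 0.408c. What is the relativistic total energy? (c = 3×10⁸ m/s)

γ = 1/√(1 - 0.408²) = 1.0953
mc² = 0.7 × (3×10⁸)² = 6.300×10¹⁶ J
E = γmc² = 1.0953 × 6.300×10¹⁶ = 6.900×10¹⁶ J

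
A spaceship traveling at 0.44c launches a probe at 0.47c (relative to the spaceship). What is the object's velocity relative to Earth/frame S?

u = (u' + v)/(1 + u'v/c²)
Numerator: 0.47 + 0.44 = 0.91
Denominator: 1 + 0.2068 = 1.2068
u = 0.91/1.2068 = 0.7541c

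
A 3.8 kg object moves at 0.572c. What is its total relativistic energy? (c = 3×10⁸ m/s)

γ = 1/√(1 - 0.572²) = 1.219
mc² = 3.8 × (3×10⁸)² = 3.420×10¹⁷ J
E = γmc² = 1.219 × 3.420×10¹⁷ = 4.169×10¹⁷ J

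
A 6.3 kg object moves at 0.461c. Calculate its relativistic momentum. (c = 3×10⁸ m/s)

γ = 1/√(1 - 0.461²) = 1.12689
v = 0.461 × 3×10⁸ = 1.383×10⁸ m/s
p = γmv = 1.12689 × 6.3 × 1.383×10⁸ = 9.818×10⁸ kg·m/s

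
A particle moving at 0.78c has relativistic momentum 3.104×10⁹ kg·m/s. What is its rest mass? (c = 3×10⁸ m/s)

γ = 1/√(1 - 0.78²) = 1.598
v = 0.78 × 3×10⁸ = 2.340×10⁸ m/s
m = p/(γv) = 3.104×10⁹/(1.598 × 2.340×10⁸) = 8.301 kg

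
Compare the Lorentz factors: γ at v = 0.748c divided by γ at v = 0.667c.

γ₁ = 1/√(1 - 0.748²) = 1.507
γ₂ = 1/√(1 - 0.667²) = 1.342
γ₁/γ₂ = 1.507/1.342 = 1.123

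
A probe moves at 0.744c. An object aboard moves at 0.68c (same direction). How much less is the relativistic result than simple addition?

Classical: u' + v = 0.68 + 0.744 = 1.424c
Relativistic: u = (0.68 + 0.744)/(1 + 0.50592) = 1.424/1.50592 = 0.9456c
Difference: 1.424 - 0.9456 = 0.4784c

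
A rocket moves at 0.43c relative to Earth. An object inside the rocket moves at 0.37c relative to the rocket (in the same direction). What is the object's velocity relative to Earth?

u = (u' + v)/(1 + u'v/c²)
Numerator: 0.37 + 0.43 = 0.8
Denominator: 1 + 0.1591 = 1.1591
u = 0.8/1.1591 = 0.6902c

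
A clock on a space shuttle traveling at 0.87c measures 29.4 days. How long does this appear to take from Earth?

Proper time Δt₀ = 29.4 days
γ = 1/√(1 - 0.87²) = 2.0282
Δt = γΔt₀ = 2.0282 × 29.4 = 59.63 days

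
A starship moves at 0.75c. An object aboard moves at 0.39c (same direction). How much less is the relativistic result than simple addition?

Classical: u' + v = 0.39 + 0.75 = 1.14c
Relativistic: u = (0.39 + 0.75)/(1 + 0.2925) = 1.14/1.2925 = 0.8820c
Difference: 1.14 - 0.8820 = 0.2580c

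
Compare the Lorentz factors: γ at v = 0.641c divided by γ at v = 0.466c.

γ₁ = 1/√(1 - 0.641²) = 1.303
γ₂ = 1/√(1 - 0.466²) = 1.130
γ₁/γ₂ = 1.303/1.130 = 1.153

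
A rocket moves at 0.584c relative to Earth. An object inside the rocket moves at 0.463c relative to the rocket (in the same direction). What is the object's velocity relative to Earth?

u = (u' + v)/(1 + u'v/c²)
Numerator: 0.463 + 0.584 = 1.047
Denominator: 1 + 0.270392 = 1.270392
u = 1.047/1.270392 = 0.8242c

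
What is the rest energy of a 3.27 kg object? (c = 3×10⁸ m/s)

c² = (3×10⁸)² = 9.000×10¹⁶ m²/s²
E₀ = mc² = 3.27 × 9.000×10¹⁶ = 2.943×10¹⁷ J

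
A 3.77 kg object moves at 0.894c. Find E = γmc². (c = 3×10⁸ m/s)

γ = 1/√(1 - 0.894²) = 2.232
mc² = 3.77 × (3×10⁸)² = 3.393×10¹⁷ J
E = γmc² = 2.232 × 3.393×10¹⁷ = 7.573×10¹⁷ J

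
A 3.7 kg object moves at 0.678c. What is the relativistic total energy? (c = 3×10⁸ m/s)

γ = 1/√(1 - 0.678²) = 1.3604
mc² = 3.7 × (3×10⁸)² = 3.330×10¹⁷ J
E = γmc² = 1.3604 × 3.330×10¹⁷ = 4.530×10¹⁷ J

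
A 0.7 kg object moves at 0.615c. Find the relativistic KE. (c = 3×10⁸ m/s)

γ = 1/√(1 - 0.615²) = 1.2682
γ - 1 = 0.2682
KE = (γ-1)mc² = 0.2682 × 0.7 × (3×10⁸)² = 1.690×10¹⁶ J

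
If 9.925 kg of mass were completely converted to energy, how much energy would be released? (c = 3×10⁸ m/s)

Using E = mc²:
c² = (3×10⁸)² = 9×10¹⁶ m²/s²
E = 9.925 × 9×10¹⁶ = 8.933×10¹⁷ J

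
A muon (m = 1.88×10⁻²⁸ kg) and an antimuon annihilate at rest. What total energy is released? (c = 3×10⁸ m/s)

Both particles have the same rest mass, so total mass = 2m
E = 2m·c² = 2 × 1.88×10⁻²⁸ × (3×10⁸)²
= 2 × 1.88×10⁻²⁸ × 9×10¹⁶
= 3.384×10⁻¹¹ J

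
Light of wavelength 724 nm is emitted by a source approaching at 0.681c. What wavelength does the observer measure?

β = 0.681
Wavelength Doppler factor = √(0.319/1.681) = √(0.18977) = 0.4356
λ_obs = 724 × 0.4356 = 315.4 nm (blueshift)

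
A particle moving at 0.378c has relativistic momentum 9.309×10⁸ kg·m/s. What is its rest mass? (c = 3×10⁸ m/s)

γ = 1/√(1 - 0.378²) = 1.0801
v = 0.378 × 3×10⁸ = 1.134×10⁸ m/s
m = p/(γv) = 9.309×10⁸/(1.0801 × 1.134×10⁸) = 7.600 kg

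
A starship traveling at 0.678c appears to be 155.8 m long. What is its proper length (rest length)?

Contracted length L = 155.8 m
γ = 1/√(1 - 0.678²) = 1.3604
L₀ = γL = 1.3604 × 155.8 = 212.0 m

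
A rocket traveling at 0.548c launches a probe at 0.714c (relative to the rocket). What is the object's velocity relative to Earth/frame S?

u = (u' + v)/(1 + u'v/c²)
Numerator: 0.714 + 0.548 = 1.262
Denominator: 1 + 0.391272 = 1.391272
u = 1.262/1.391272 = 0.9071c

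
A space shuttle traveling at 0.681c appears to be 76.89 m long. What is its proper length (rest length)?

Contracted length L = 76.89 m
γ = 1/√(1 - 0.681²) = 1.366
L₀ = γL = 1.366 × 76.89 = 105.0 m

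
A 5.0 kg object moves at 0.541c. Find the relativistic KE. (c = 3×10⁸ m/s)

γ = 1/√(1 - 0.541²) = 1.18903
γ - 1 = 0.18903
KE = (γ-1)mc² = 0.18903 × 5.0 × (3×10⁸)² = 8.506×10¹⁶ J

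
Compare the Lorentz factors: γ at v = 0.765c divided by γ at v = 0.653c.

γ₁ = 1/√(1 - 0.765²) = 1.5527
γ₂ = 1/√(1 - 0.653²) = 1.3204
γ₁/γ₂ = 1.5527/1.3204 = 1.176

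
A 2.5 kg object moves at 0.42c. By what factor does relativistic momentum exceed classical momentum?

p_rel = γmv, p_class = mv
Ratio = γ = 1/√(1 - 0.42²) = 1.102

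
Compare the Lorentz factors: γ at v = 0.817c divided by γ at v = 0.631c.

γ₁ = 1/√(1 - 0.817²) = 1.734
γ₂ = 1/√(1 - 0.631²) = 1.289
γ₁/γ₂ = 1.734/1.289 = 1.345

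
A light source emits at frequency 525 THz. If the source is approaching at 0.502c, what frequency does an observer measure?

β = v/c = 0.502
(1+β)/(1-β) = 1.502/0.498 = 3.016
Doppler factor = √(3.016) = 1.7367
f_obs = 525 × 1.7367 = 911.8 THz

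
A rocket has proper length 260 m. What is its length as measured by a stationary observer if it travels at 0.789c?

Proper length L₀ = 260 m
γ = 1/√(1 - 0.789²) = 1.628
L = L₀/γ = 260/1.628 = 159.7 m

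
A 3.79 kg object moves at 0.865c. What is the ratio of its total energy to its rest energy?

E = γmc², E₀ = mc²
E/E₀ = γ = 1/√(1 - 0.865²) = 1.993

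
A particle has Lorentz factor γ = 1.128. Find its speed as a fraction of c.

From γ = 1/√(1 - v²/c²):
1/γ² = 1/1.128² = 0.7859
v²/c² = 1 - 0.7859 = 0.2141
v/c = √(0.2141) = 0.4627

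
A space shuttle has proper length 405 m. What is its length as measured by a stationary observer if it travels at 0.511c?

Proper length L₀ = 405 m
γ = 1/√(1 - 0.511²) = 1.1634
L = L₀/γ = 405/1.1634 = 348.1 m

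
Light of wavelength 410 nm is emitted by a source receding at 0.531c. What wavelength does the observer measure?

β = 0.531
Wavelength Doppler factor = √(1.531/0.469) = √(3.2644) = 1.8068
λ_obs = 410 × 1.8068 = 740.8 nm (redshift)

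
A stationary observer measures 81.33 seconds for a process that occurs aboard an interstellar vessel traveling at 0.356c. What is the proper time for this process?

Dilated time Δt = 81.33 seconds
γ = 1/√(1 - 0.356²) = 1.0701
Δt₀ = Δt/γ = 81.33/1.0701 = 76.00 seconds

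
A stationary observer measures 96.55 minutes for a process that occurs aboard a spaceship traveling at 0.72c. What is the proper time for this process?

Dilated time Δt = 96.55 minutes
γ = 1/√(1 - 0.72²) = 1.441
Δt₀ = Δt/γ = 96.55/1.441 = 67.00 minutes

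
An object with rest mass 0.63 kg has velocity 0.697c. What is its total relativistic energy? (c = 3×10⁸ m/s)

γ = 1/√(1 - 0.697²) = 1.3946
mc² = 0.63 × (3×10⁸)² = 5.670×10¹⁶ J
E = γmc² = 1.3946 × 5.670×10¹⁶ = 7.907×10¹⁶ J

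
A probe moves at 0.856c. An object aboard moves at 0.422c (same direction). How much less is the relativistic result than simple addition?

Classical: u' + v = 0.422 + 0.856 = 1.278c
Relativistic: u = (0.422 + 0.856)/(1 + 0.361232) = 1.278/1.361232 = 0.9389c
Difference: 1.278 - 0.9389 = 0.3391c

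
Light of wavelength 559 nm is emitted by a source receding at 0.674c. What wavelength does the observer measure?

β = 0.674
Wavelength Doppler factor = √(1.674/0.326) = √(5.135) = 2.266
λ_obs = 559 × 2.266 = 1267 nm (redshift)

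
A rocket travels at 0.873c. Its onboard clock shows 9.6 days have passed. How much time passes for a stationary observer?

Proper time Δt₀ = 9.6 days
γ = 1/√(1 - 0.873²) = 2.050
Δt = γΔt₀ = 2.050 × 9.6 = 19.68 days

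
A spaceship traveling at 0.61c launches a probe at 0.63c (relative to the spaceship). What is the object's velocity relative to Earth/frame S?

u = (u' + v)/(1 + u'v/c²)
Numerator: 0.63 + 0.61 = 1.24
Denominator: 1 + 0.3843 = 1.3843
u = 1.24/1.3843 = 0.8958c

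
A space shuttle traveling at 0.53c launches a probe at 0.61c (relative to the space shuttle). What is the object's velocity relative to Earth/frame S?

u = (u' + v)/(1 + u'v/c²)
Numerator: 0.61 + 0.53 = 1.14
Denominator: 1 + 0.3233 = 1.3233
u = 1.14/1.3233 = 0.8615c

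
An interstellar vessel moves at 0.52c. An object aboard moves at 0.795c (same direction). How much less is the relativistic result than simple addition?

Classical: u' + v = 0.795 + 0.52 = 1.315c
Relativistic: u = (0.795 + 0.52)/(1 + 0.4134) = 1.315/1.4134 = 0.9304c
Difference: 1.315 - 0.9304 = 0.3846c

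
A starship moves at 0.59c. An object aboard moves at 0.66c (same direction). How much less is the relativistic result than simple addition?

Classical: u' + v = 0.66 + 0.59 = 1.25c
Relativistic: u = (0.66 + 0.59)/(1 + 0.3894) = 1.25/1.3894 = 0.8997c
Difference: 1.25 - 0.8997 = 0.3503c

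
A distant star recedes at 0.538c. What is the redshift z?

β = 0.538
(1+β)/(1-β) = 1.538/0.462 = 3.329
√(3.329) = 1.8246
z = 1.8246 - 1 = 0.8246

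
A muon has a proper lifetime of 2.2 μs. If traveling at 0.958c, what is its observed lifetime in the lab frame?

Proper lifetime τ₀ = 2.2 μs
γ = 1/√(1 - 0.958²) = 3.4871
τ = γτ₀ = 3.4871 × 2.2 μs = 7.672 μs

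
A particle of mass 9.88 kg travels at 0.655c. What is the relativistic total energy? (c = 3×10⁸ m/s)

γ = 1/√(1 - 0.655²) = 1.3234
mc² = 9.88 × (3×10⁸)² = 8.892×10¹⁷ J
E = γmc² = 1.3234 × 8.892×10¹⁷ = 1.177×10¹⁸ J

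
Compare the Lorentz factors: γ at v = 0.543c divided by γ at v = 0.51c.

γ₁ = 1/√(1 - 0.543²) = 1.191
γ₂ = 1/√(1 - 0.51²) = 1.163
γ₁/γ₂ = 1.191/1.163 = 1.024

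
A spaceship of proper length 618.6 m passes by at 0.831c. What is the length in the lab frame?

Proper length L₀ = 618.6 m
γ = 1/√(1 - 0.831²) = 1.7977
L = L₀/γ = 618.6/1.7977 = 344.1 m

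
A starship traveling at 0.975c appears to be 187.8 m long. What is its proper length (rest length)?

Contracted length L = 187.8 m
γ = 1/√(1 - 0.975²) = 4.5004
L₀ = γL = 4.5004 × 187.8 = 845.2 m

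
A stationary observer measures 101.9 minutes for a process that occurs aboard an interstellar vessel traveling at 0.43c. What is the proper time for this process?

Dilated time Δt = 101.9 minutes
γ = 1/√(1 - 0.43²) = 1.1076
Δt₀ = Δt/γ = 101.9/1.1076 = 92.00 minutes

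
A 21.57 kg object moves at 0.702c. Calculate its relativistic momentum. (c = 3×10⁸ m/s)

γ = 1/√(1 - 0.702²) = 1.40415
v = 0.702 × 3×10⁸ = 2.106×10⁸ m/s
p = γmv = 1.40415 × 21.57 × 2.106×10⁸ = 6.379×10⁹ kg·m/s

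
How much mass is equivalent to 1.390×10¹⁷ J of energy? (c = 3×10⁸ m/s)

From E = mc², we get m = E/c²
c² = (3×10⁸)² = 9×10¹⁶ m²/s²
m = 1.390×10¹⁷ / 9×10¹⁶ = 1.544 kg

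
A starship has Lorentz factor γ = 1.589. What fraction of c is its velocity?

From γ = 1/√(1 - v²/c²):
1/γ² = 1/1.589² = 0.3961
v²/c² = 1 - 0.3961 = 0.6039
v/c = √(0.6039) = 0.7771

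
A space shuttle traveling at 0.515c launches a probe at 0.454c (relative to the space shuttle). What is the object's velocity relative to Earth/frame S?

u = (u' + v)/(1 + u'v/c²)
Numerator: 0.454 + 0.515 = 0.969
Denominator: 1 + 0.23381 = 1.23381
u = 0.969/1.23381 = 0.7854c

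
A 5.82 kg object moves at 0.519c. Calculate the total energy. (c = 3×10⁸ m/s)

γ = 1/√(1 - 0.519²) = 1.170
mc² = 5.82 × (3×10⁸)² = 5.238×10¹⁷ J
E = γmc² = 1.170 × 5.238×10¹⁷ = 6.128×10¹⁷ J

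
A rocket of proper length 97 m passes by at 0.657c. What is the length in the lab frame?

Proper length L₀ = 97 m
γ = 1/√(1 - 0.657²) = 1.32645
L = L₀/γ = 97/1.32645 = 73.13 m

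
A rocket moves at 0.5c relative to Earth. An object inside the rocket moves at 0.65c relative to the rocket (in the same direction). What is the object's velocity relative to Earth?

u = (u' + v)/(1 + u'v/c²)
Numerator: 0.65 + 0.5 = 1.15
Denominator: 1 + 0.325 = 1.325
u = 1.15/1.325 = 0.8679c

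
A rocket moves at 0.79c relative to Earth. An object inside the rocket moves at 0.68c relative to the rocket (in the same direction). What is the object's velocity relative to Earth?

u = (u' + v)/(1 + u'v/c²)
Numerator: 0.68 + 0.79 = 1.47
Denominator: 1 + 0.5372 = 1.5372
u = 1.47/1.5372 = 0.9563c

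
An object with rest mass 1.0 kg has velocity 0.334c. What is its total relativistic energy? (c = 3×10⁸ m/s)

γ = 1/√(1 - 0.334²) = 1.0609
mc² = 1.0 × (3×10⁸)² = 9.000×10¹⁶ J
E = γmc² = 1.0609 × 9.000×10¹⁶ = 9.548×10¹⁶ J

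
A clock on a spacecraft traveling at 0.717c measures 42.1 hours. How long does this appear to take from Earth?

Proper time Δt₀ = 42.1 hours
γ = 1/√(1 - 0.717²) = 1.4346
Δt = γΔt₀ = 1.4346 × 42.1 = 60.40 hours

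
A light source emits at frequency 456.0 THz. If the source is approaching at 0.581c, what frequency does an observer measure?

β = v/c = 0.581
(1+β)/(1-β) = 1.581/0.419 = 3.7733
Doppler factor = √(3.7733) = 1.9425
f_obs = 456.0 × 1.9425 = 885.8 THz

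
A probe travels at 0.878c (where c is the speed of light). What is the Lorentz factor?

v/c = 0.878, so (v/c)² = 0.770884
1 - (v/c)² = 0.229116
γ = 1/√(0.229116) = 2.089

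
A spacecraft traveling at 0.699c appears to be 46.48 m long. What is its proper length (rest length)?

Contracted length L = 46.48 m
γ = 1/√(1 - 0.699²) = 1.3984
L₀ = γL = 1.3984 × 46.48 = 65.00 m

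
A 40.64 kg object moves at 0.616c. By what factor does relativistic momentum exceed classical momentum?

p_rel = γmv, p_class = mv
Ratio = γ = 1/√(1 - 0.616²) = 1.269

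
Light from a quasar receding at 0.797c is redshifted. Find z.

β = 0.797
(1+β)/(1-β) = 1.797/0.203 = 8.852
√(8.852) = 2.975
z = 2.975 - 1 = 1.975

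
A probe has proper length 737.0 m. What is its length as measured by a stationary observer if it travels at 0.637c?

Proper length L₀ = 737.0 m
γ = 1/√(1 - 0.637²) = 1.2972
L = L₀/γ = 737.0/1.2972 = 568.1 m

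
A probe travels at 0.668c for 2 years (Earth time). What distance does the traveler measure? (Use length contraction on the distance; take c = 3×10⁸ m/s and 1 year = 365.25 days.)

Earth distance: d = v × t = 0.668c × 2 yr = 1.265×10¹⁶ m
γ = 1.344
d' = d/γ = 1.265×10¹⁶/1.344 = 9.412×10¹⁵ m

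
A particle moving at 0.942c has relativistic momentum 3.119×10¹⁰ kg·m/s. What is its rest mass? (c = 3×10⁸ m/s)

γ = 1/√(1 - 0.942²) = 2.980
v = 0.942 × 3×10⁸ = 2.826×10⁸ m/s
m = p/(γv) = 3.119×10¹⁰/(2.980 × 2.826×10⁸) = 37.04 kg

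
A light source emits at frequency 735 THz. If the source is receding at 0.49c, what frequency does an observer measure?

β = v/c = 0.49
(1-β)/(1+β) = 0.51/1.49 = 0.34228
Doppler factor = √(0.34228) = 0.5850
f_obs = 735 × 0.5850 = 430.0 THz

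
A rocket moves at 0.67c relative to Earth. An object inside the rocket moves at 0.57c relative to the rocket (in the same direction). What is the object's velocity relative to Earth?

u = (u' + v)/(1 + u'v/c²)
Numerator: 0.57 + 0.67 = 1.24
Denominator: 1 + 0.3819 = 1.3819
u = 1.24/1.3819 = 0.8973c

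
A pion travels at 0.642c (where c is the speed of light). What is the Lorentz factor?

v/c = 0.642, so (v/c)² = 0.412164
1 - (v/c)² = 0.587836
γ = 1/√(0.587836) = 1.304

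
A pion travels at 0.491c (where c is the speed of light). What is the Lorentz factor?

v/c = 0.491, so (v/c)² = 0.241081
1 - (v/c)² = 0.758919
γ = 1/√(0.758919) = 1.148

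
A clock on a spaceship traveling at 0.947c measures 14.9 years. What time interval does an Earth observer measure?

Proper time Δt₀ = 14.9 years
γ = 1/√(1 - 0.947²) = 3.113
Δt = γΔt₀ = 3.113 × 14.9 = 46.38 years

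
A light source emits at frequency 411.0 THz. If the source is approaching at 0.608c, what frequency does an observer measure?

β = v/c = 0.608
(1+β)/(1-β) = 1.608/0.392 = 4.102
Doppler factor = √(4.102) = 2.0253
f_obs = 411.0 × 2.0253 = 832.4 THz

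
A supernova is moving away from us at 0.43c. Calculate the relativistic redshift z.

β = 0.43
(1+β)/(1-β) = 1.43/0.57 = 2.5088
√(2.5088) = 1.5839
z = 1.5839 - 1 = 0.5839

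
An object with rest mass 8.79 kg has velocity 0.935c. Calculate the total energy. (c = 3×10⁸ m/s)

γ = 1/√(1 - 0.935²) = 2.820
mc² = 8.79 × (3×10⁸)² = 7.911×10¹⁷ J
E = γmc² = 2.820 × 7.911×10¹⁷ = 2.231×10¹⁸ J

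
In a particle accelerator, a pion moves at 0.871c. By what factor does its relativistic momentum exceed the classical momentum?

p_rel = γmv, p_class = mv
Ratio = γ = 1/√(1 - 0.871²)
= 1/√(0.241359) = 2.035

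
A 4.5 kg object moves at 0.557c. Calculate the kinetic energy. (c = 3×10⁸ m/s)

γ = 1/√(1 - 0.557²) = 1.20408
γ - 1 = 0.20408
KE = (γ-1)mc² = 0.20408 × 4.5 × (3×10⁸)² = 8.265×10¹⁶ J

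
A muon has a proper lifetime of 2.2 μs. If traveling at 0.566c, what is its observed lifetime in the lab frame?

Proper lifetime τ₀ = 2.2 μs
γ = 1/√(1 - 0.566²) = 1.213
τ = γτ₀ = 1.213 × 2.2 μs = 2.669 μs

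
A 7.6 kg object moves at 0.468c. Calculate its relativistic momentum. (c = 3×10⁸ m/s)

γ = 1/√(1 - 0.468²) = 1.1316
v = 0.468 × 3×10⁸ = 1.404×10⁸ m/s
p = γmv = 1.1316 × 7.6 × 1.404×10⁸ = 1.207×10⁹ kg·m/s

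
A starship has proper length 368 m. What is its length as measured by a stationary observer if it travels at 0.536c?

Proper length L₀ = 368 m
γ = 1/√(1 - 0.536²) = 1.1845
L = L₀/γ = 368/1.1845 = 310.7 m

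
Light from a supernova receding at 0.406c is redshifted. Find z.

β = 0.406
(1+β)/(1-β) = 1.406/0.594 = 2.367
√(2.367) = 1.5385
z = 1.5385 - 1 = 0.5385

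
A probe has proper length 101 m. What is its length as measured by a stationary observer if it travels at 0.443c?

Proper length L₀ = 101 m
γ = 1/√(1 - 0.443²) = 1.1154
L = L₀/γ = 101/1.1154 = 90.55 m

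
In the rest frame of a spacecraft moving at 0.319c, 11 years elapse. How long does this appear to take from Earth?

Proper time Δt₀ = 11 years
γ = 1/√(1 - 0.319²) = 1.055
Δt = γΔt₀ = 1.055 × 11 = 11.61 years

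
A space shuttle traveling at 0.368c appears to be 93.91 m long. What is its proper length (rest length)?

Contracted length L = 93.91 m
γ = 1/√(1 - 0.368²) = 1.075
L₀ = γL = 1.075 × 93.91 = 101.0 m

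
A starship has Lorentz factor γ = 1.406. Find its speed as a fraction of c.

From γ = 1/√(1 - v²/c²):
1/γ² = 1/1.406² = 0.50586
v²/c² = 1 - 0.50586 = 0.49414
v/c = √(0.49414) = 0.7030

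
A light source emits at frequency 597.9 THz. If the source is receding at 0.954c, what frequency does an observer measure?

β = v/c = 0.954
(1-β)/(1+β) = 0.046/1.954 = 0.02354
Doppler factor = √(0.02354) = 0.15343
f_obs = 597.9 × 0.15343 = 91.74 THz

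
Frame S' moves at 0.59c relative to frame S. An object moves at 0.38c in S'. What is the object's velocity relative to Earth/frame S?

u = (u' + v)/(1 + u'v/c²)
Numerator: 0.38 + 0.59 = 0.97
Denominator: 1 + 0.2242 = 1.2242
u = 0.97/1.2242 = 0.7924c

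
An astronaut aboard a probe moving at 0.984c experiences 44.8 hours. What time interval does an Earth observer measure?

Proper time Δt₀ = 44.8 hours
γ = 1/√(1 - 0.984²) = 5.6127
Δt = γΔt₀ = 5.6127 × 44.8 = 251.4 hours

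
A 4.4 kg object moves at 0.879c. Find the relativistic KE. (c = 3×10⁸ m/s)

γ = 1/√(1 - 0.879²) = 2.0972
γ - 1 = 1.0972
KE = (γ-1)mc² = 1.0972 × 4.4 × (3×10⁸)² = 4.345×10¹⁷ J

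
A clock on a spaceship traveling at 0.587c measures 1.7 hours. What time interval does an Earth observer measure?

Proper time Δt₀ = 1.7 hours
γ = 1/√(1 - 0.587²) = 1.235
Δt = γΔt₀ = 1.235 × 1.7 = 2.100 hours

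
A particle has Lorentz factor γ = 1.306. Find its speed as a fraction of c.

From γ = 1/√(1 - v²/c²):
1/γ² = 1/1.306² = 0.5863
v²/c² = 1 - 0.5863 = 0.4137
v/c = √(0.4137) = 0.6432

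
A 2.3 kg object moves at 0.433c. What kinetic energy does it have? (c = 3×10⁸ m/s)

γ = 1/√(1 - 0.433²) = 1.10939
γ - 1 = 0.10939
KE = (γ-1)mc² = 0.10939 × 2.3 × (3×10⁸)² = 2.264×10¹⁶ J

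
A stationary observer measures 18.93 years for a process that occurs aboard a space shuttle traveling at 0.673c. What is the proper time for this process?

Dilated time Δt = 18.93 years
γ = 1/√(1 - 0.673²) = 1.352
Δt₀ = Δt/γ = 18.93/1.352 = 14.00 years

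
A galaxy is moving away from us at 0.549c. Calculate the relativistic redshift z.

β = 0.549
(1+β)/(1-β) = 1.549/0.451 = 3.4346
√(3.4346) = 1.8533
z = 1.8533 - 1 = 0.8533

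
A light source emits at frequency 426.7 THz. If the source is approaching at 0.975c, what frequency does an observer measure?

β = v/c = 0.975
(1+β)/(1-β) = 1.975/0.025 = 79.00
Doppler factor = √(79.00) = 8.888
f_obs = 426.7 × 8.888 = 3793 THz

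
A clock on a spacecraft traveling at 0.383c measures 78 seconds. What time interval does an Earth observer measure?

Proper time Δt₀ = 78 seconds
γ = 1/√(1 - 0.383²) = 1.0825
Δt = γΔt₀ = 1.0825 × 78 = 84.44 seconds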